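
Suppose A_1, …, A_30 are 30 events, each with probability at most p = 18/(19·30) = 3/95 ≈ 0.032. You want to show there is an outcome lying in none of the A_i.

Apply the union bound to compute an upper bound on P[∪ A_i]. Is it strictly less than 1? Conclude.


Union bound: P[∪_{i=1}^{30} A_i] ≤ Σ_i P[A_i] ≤ 30·p = 30·(3/95) = 18/19.
Numerically: 18/19 ≈ 0.947.
Is 18/19 < 1? YES.
Since P[∪ A_i] ≤ 18/19 < 1, the complement has P[∩ A_i^c] ≥ 1 − 18/19 = 1/19 > 0, so some outcome avoids every A_i.

30·p = 18/19 ≈ 0.947; existence CERTIFIED by the union bound.


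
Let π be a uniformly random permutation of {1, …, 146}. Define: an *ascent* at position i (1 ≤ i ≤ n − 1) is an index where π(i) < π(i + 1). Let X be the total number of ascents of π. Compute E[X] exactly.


Write X = Σ X_I over i = 1, …, 145, with X_I the indicator of one ascent.
There are 145 indicators.
For each fixed i, the pair (π(i), π(i+1)) is a uniformly random ordered pair of distinct values from {1, …, 146}; by symmetry P[π(i) < π(i+1)] = 1/2.
By linearity: E[X] = 145 · (1/2) = (146 − 1) · (1/2) = 145/2 ≈ 72.50000.

E[X] = 145/2 = 72.50000.


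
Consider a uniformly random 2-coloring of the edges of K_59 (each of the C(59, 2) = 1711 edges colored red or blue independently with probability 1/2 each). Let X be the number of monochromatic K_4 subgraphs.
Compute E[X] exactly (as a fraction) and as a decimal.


Let X = Σ_S X_S over the C(59, 4) = 455126 subsets S of size 4, where X_S = 1 if the K_4 on S is monochromatic.
For a fixed S, the K_4 on S has C(4, 2) = 6 edges. P[all 6 edges red] = (1/2)^6, and likewise for blue, so P[monochromatic] = 2·(1/2)^6 = 2^{1 − 6} = 1/32.
By linearity: E[X] = C(59, 4) · 2^{1 − 6} = 455126 · 1/32 = 227563/16.
Numerically: E[X] ≈ 14222.688.

E[X] = C(59,4)·2^(1−C(4,2)) = 227563/16 ≈ 14222.688.


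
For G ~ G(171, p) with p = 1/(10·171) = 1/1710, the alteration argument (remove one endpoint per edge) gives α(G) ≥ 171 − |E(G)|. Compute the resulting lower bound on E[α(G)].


E[|E(G)|] = C(171, 2)·p = 14535 · (1/1710) = 17/2.
E[α(G)] ≥ n − E[|E(G)|] = 171 − 17/2 = 325/2.
Numerically: ≈ 162.500.
(This is only a lower bound; the true E[α(G)] may be larger.)

E[α(G)] ≥ 325/2 ≈ 162.500.


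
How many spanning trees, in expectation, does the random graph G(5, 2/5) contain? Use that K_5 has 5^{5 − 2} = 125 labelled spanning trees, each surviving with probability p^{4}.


K_5 has 5^{5 − 2} = 125 labelled spanning trees.
For each such spanning tree H, let X_H = 1 if all 4 edges of H are present in G. Then P[X_H = 1] = p^{4} = (2/5)^{4} = 16/625.
By linearity: E[X] = Σ_H E[X_H] = 125 · p^{4} = 125 · 16/625 = 16/5.
Numerically: E[X] ≈ 3.2.

E[X] = 125 · (2/5)^{4} = 16/5 ≈ 3.2.


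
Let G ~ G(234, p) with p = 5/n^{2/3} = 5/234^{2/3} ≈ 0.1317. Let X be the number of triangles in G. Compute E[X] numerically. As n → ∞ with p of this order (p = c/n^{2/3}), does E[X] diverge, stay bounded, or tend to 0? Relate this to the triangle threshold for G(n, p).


Number of potential triangles: C(234, 3) = 2108184.
Each occurs with probability p³ ≈ (0.1317)³ ≈ 2.282855e-03.
By linearity: E[X] = C(234, 3)·p³ ≈ 2108184 · 2.282855e-03 ≈ 4812.6781.
Since α = 2/3 < 1, p = c/n^{2/3} ≫ 1/n is above the triangle threshold p ~ 1/n. Asymptotically E[X] ~ (c³/6)·n^{3(1−α)} = (5³/6)·n^{1} → ∞; triangles are abundant w.h.p.

E[X] ≈ 4812.6781; in regime p = Θ(1/n^{2/3}) E[X] diverges (above the triangle threshold p ~ 1/n).


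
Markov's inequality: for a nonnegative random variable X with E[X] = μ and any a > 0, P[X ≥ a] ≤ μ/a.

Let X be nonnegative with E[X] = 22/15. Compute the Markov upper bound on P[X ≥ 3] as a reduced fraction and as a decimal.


μ = E[X] = 22/15, a = 3.
Markov: P[X ≥ 3] ≤ μ/a = (22/15)/3 = 22/45.
Numerically: ≈ 0.4889.
(Since a = 3 > μ = 1.4667, the bound 22/45 is < 1 and informative.)

P[X ≥ 3] ≤ 22/45 ≈ 0.4889.


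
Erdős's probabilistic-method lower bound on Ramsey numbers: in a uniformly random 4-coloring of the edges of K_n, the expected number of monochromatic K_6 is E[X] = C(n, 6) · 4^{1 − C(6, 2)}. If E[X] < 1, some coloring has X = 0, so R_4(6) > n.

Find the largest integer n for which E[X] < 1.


We need C(n, 6) · 4^{1 − 15} < 1, i.e. C(n, 6) < 4^{15 − 1} = 268435456.
Check values of n near the boundary:
  n = 76: C(76, 6) = 218618940; 218618940 < 268435456? YES
  n = 77: C(77, 6) = 237093780; 237093780 < 268435456? YES
  n = 78: C(78, 6) = 256851595; 256851595 < 268435456? YES
  n = 79: C(79, 6) = 277962685; 277962685 < 268435456? NO
  n = 80: C(80, 6) = 300500200; 300500200 < 268435456? NO
The largest n with C(n, 6) < 268435456 is n = 78 (where E[X] = 256851595/268435456 ≈ 0.956847). Hence R_4(6) > 78, i.e. R_4(6) ≥ 79.

Largest n = 78; hence R_4(6) > 78.


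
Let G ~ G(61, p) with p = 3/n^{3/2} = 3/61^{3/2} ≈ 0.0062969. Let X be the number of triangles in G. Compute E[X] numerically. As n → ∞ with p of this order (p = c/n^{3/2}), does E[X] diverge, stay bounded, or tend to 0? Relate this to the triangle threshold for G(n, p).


Number of potential triangles: C(61, 3) = 35990.
Each occurs with probability p³ ≈ (0.0062969)³ ≈ 2.49677557e-07.
By linearity: E[X] = C(61, 3)·p³ ≈ 35990 · 2.49677557e-07 ≈ 0.008986.
Since α = 3/2 > 1, p = c/n^{3/2} = o(1/n) is below the triangle threshold p ~ 1/n. Asymptotically E[X] ~ (c³/6)·n^{3(1−α)} = (3³/6)·n^{-1.5} → 0, so by Markov's inequality G has no triangles w.h.p.

E[X] ≈ 0.008986; in regime p = Θ(1/n^{3/2}) E[X] tends to 0 (below the triangle threshold p ~ 1/n).


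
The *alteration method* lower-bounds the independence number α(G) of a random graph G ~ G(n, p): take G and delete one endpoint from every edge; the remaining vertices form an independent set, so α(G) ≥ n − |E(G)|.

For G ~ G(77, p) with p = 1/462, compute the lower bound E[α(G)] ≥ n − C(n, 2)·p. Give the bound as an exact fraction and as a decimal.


E[|E(G)|] = C(77, 2)·p = 2926 · (1/462) = 19/3.
E[α(G)] ≥ n − E[|E(G)|] = 77 − 19/3 = 212/3.
Numerically: ≈ 70.6667.
(This is only a lower bound; the true E[α(G)] may be larger.)

E[α(G)] ≥ 212/3 ≈ 70.6667.


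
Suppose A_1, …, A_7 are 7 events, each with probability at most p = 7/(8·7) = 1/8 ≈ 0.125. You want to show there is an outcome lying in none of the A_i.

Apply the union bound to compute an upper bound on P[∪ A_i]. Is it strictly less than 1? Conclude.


Union bound: P[∪_{i=1}^{7} A_i] ≤ Σ_i P[A_i] ≤ 7·p = 7·(1/8) = 7/8.
Numerically: 7/8 ≈ 0.875.
Is 7/8 < 1? YES.
Since P[∪ A_i] ≤ 7/8 < 1, the complement has P[∩ A_i^c] ≥ 1 − 7/8 = 1/8 > 0, so some outcome avoids every A_i.

7·p = 7/8 ≈ 0.875; existence CERTIFIED by the union bound.


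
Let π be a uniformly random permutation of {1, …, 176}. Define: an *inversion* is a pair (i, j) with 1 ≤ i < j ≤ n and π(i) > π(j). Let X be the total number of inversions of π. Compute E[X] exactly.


Write X = Σ X_I over the C(176, 2) = 15400 pairs i < j, with X_I the indicator of one inversion.
There are 15400 indicators.
For each fixed pair i < j, the values π(i) and π(j) are two distinct elements of {1, …, 176} in uniformly random order; by symmetry P[π(i) > π(j)] = 1/2.
By linearity: E[X] = 15400 · (1/2) = C(176, 2) · (1/2) = 15400/2 = 7700 ≈ 7700.000.

E[X] = 7700 = 7700.000.


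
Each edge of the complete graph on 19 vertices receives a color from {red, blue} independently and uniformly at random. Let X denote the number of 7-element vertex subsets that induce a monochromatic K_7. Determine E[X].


Let X = Σ_S X_S over the C(19, 7) = 50388 subsets S of size 7, where X_S = 1 if the K_7 on S is monochromatic.
For a fixed S, the K_7 on S has C(7, 2) = 21 edges. P[all 21 edges red] = (1/2)^21, and likewise for blue, so P[monochromatic] = 2·(1/2)^21 = 2^{1 − 21} = 1/1048576.
By linearity: E[X] = C(19, 7) · 2^{1 − 21} = 50388 · 1/1048576 = 12597/262144.
Numerically: E[X] ≈ 0.048054.

E[X] = C(19,7)·2^(1−C(7,2)) = 12597/262144 ≈ 0.048054.


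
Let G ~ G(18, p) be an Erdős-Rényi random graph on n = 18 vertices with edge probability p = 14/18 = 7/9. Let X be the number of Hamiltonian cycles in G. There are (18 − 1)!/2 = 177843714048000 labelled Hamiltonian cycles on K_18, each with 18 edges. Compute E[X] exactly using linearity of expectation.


K_18 has (18 − 1)!/2 = 177843714048000 labelled Hamiltonian cycles.
For each such Hamiltonian cycle H, let X_H = 1 if all 18 edges of H are present in G. Then P[X_H = 1] = p^{18} = (7/9)^{18} = 1628413597910449/150094635296999121.
By linearity of expectation: E[X] = Σ_H E[X_H] = 177843714048000 · p^{18} = 177843714048000 · 1628413597910449/150094635296999121 = 397260798708725298034688000/205891132094649.
Numerically: E[X] ≈ 1.929e+12.

E[X] = 177843714048000 · (7/9)^{18} = 397260798708725298034688000/205891132094649 ≈ 1.929e+12.


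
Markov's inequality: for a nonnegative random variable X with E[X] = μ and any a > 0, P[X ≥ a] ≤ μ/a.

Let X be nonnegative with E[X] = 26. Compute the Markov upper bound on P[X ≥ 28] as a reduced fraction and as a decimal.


μ = E[X] = 26, a = 28.
Markov: P[X ≥ 28] ≤ μ/a = (26)/28 = 13/14.
Numerically: ≈ 0.92857.
(Since a = 28 > μ = 26.00000, the bound 13/14 is < 1 and informative.)

P[X ≥ 28] ≤ 13/14 ≈ 0.92857.


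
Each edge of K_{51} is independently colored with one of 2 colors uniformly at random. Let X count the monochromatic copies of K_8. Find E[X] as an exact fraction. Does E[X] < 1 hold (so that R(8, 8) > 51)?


E[X] = C(51, 8) · 2^{1 − 28} = 636763050 · 2^{−27} = 636763050/134217728.
As a reduced fraction: E[X] = 318381525/67108864 ≈ 4.74425.
Is E[X] < 1? NO.
Since E[X] ≥ 1, the first-moment bound is inconclusive at n = 51; it does NOT by itself certify R(8, 8) > 51.

E[X] = 318381525/67108864 ≈ 4.74425; E[X] ≥ 1; first-moment method inconclusive here.


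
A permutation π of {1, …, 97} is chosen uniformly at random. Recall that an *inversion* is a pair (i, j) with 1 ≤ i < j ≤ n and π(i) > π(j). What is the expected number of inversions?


Write X = Σ X_I over the C(97, 2) = 4656 pairs i < j, with X_I the indicator of one inversion.
There are 4656 indicators.
For each fixed pair i < j, the values π(i) and π(j) are two distinct elements of {1, …, 97} in uniformly random order; by symmetry P[π(i) > π(j)] = 1/2.
By linearity: E[X] = 4656 · (1/2) = C(97, 2) · (1/2) = 4656/2 = 2328 ≈ 2328.0000.

E[X] = 2328 = 2328.0000.


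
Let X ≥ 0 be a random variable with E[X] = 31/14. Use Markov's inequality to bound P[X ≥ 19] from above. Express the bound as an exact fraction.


μ = E[X] = 31/14, a = 19.
Markov: P[X ≥ 19] ≤ μ/a = (31/14)/19 = 31/266.
Numerically: ≈ 0.116541.
(Since a = 19 > μ = 2.214286, the bound 31/266 is < 1 and informative.)

P[X ≥ 19] ≤ 31/266 ≈ 0.116541.


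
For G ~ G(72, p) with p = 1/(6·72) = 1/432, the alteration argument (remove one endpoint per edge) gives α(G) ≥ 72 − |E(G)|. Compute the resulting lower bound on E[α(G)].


E[|E(G)|] = C(72, 2)·p = 2556 · (1/432) = 71/12.
E[α(G)] ≥ n − E[|E(G)|] = 72 − 71/12 = 793/12.
Numerically: ≈ 66.08333.
(This is only a lower bound; the true E[α(G)] may be larger.)

E[α(G)] ≥ 793/12 ≈ 66.08333.


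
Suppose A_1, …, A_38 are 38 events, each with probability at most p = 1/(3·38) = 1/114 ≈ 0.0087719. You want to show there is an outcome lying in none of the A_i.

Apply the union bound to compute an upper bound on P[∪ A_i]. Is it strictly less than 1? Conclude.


Union bound: P[∪_{i=1}^{38} A_i] ≤ Σ_i P[A_i] ≤ 38·p = 38·(1/114) = 1/3.
Numerically: 1/3 ≈ 0.3333333.
Is 1/3 < 1? YES.
Since P[∪ A_i] ≤ 1/3 < 1, the complement has P[∩ A_i^c] ≥ 1 − 1/3 = 2/3 > 0, so some outcome avoids every A_i.

38·p = 1/3 ≈ 0.3333333; existence CERTIFIED by the union bound.


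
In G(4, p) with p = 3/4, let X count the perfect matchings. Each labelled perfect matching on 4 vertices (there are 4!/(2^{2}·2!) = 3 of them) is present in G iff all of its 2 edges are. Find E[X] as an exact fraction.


K_4 has 4!/(2^{2}·2!) = 3 labelled perfect matchings.
For each such perfect matching H, let X_H = 1 if all 2 edges of H are present in G. Then P[X_H = 1] = p^{2} = (3/4)^{2} = 9/16.
By linearity: E[X] = Σ_H E[X_H] = 3 · p^{2} = 3 · 9/16 = 27/16.
Numerically: E[X] ≈ 1.6875.

E[X] = 3 · (3/4)^{2} = 27/16 ≈ 1.6875.


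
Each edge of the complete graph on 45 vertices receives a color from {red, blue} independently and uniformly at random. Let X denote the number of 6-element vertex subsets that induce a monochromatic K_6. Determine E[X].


Let X = Σ_S X_S over the C(45, 6) = 8145060 subsets S of size 6, where X_S = 1 if the K_6 on S is monochromatic.
For a fixed S, the K_6 on S has C(6, 2) = 15 edges. P[all 15 edges red] = (1/2)^15, and likewise for blue, so P[monochromatic] = 2·(1/2)^15 = 2^{1 − 15} = 1/16384.
By linearity of expectation: E[X] = C(45, 6) · 2^{1 − 15} = 8145060 · 1/16384 = 2036265/4096.
Numerically: E[X] ≈ 497.1350.

E[X] = C(45,6)·2^(1−C(6,2)) = 2036265/4096 ≈ 497.1350.


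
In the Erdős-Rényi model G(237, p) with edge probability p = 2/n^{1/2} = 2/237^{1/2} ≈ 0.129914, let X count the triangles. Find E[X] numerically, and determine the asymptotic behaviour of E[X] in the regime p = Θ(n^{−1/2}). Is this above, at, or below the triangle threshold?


Number of potential triangles: C(237, 3) = 2190670.
Each occurs with probability p³ ≈ (0.129914)³ ≈ 2.19264068e-03.
By linearity: E[X] = C(237, 3)·p³ ≈ 2190670 · 2.19264068e-03 ≈ 4803.352166.
Since α = 1/2 < 1, p = c/n^{1/2} ≫ 1/n is above the triangle threshold p ~ 1/n. Asymptotically E[X] ~ (c³/6)·n^{3(1−α)} = (2³/6)·n^{1.5} → ∞; triangles are abundant w.h.p.

E[X] ≈ 4803.352166; in regime p = Θ(1/n^{1/2}) E[X] diverges (above the triangle threshold p ~ 1/n).


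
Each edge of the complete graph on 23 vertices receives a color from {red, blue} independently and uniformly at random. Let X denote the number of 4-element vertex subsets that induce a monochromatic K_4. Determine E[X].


Let X = Σ_S X_S over the C(23, 4) = 8855 subsets S of size 4, where X_S = 1 if the K_4 on S is monochromatic.
For a fixed S, the K_4 on S has C(4, 2) = 6 edges. P[all 6 edges red] = (1/2)^6, and likewise for blue, so P[monochromatic] = 2·(1/2)^6 = 2^{1 − 6} = 1/32.
By linearity of expectation: E[X] = C(23, 4) · 2^{1 − 6} = 8855 · 1/32 = 8855/32.
Numerically: E[X] ≈ 276.718750.

E[X] = C(23,4)·2^(1−C(4,2)) = 8855/32 ≈ 276.718750.


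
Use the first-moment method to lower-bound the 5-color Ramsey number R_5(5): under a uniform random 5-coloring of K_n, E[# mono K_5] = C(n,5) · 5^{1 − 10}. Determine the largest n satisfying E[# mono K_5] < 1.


We need C(n, 5) · 5^{1 − 10} < 1, i.e. C(n, 5) < 5^{10 − 1} = 1953125.
Check values of n near the boundary:
  n = 45: C(45, 5) = 1221759; 1221759 < 1953125? YES
  n = 46: C(46, 5) = 1370754; 1370754 < 1953125? YES
  n = 47: C(47, 5) = 1533939; 1533939 < 1953125? YES
  n = 48: C(48, 5) = 1712304; 1712304 < 1953125? YES
  n = 49: C(49, 5) = 1906884; 1906884 < 1953125? YES
  n = 50: C(50, 5) = 2118760; 2118760 < 1953125? NO
  n = 51: C(51, 5) = 2349060; 2349060 < 1953125? NO
  n = 52: C(52, 5) = 2598960; 2598960 < 1953125? NO
The largest n with C(n, 5) < 1953125 is n = 49 (where E[X] = 1906884/1953125 ≈ 0.97632). Hence R_5(5) > 49, i.e. R_5(5) ≥ 50.

Largest n = 49; hence R_5(5) > 49.


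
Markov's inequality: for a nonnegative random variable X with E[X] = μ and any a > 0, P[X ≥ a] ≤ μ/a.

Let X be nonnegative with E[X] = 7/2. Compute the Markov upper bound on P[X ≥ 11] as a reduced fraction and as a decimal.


μ = E[X] = 7/2, a = 11.
Markov: P[X ≥ 11] ≤ μ/a = (7/2)/11 = 7/22.
Numerically: ≈ 0.3182.
(Since a = 11 > μ = 3.5000, the bound 7/22 is < 1 and informative.)

P[X ≥ 11] ≤ 7/22 ≈ 0.3182.


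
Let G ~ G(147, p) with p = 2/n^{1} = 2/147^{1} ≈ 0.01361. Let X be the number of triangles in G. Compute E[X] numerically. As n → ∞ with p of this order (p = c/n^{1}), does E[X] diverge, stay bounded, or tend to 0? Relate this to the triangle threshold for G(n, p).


Number of potential triangles: C(147, 3) = 518665.
Each occurs with probability p³ ≈ (0.01361)³ ≈ 2.518477e-06.
By linearity: E[X] = C(147, 3)·p³ ≈ 518665 · 2.518477e-06 ≈ 1.3062.
Here α = 1, so p = 2/n is exactly at the triangle threshold p ~ 1/n. Asymptotically E[X] → c³/6 = 2³/6 = 4/3 ≈ 1.3333, a bounded constant. In this regime the triangle count is asymptotically Poisson(c³/6).

E[X] ≈ 1.3062; in regime p = Θ(1/n^{1}) E[X] stays bounded (at the triangle threshold p ~ 1/n).


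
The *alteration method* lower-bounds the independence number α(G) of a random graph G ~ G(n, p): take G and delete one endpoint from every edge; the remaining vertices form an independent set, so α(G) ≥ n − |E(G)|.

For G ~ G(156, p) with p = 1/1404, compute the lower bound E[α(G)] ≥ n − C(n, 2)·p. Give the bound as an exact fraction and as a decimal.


E[|E(G)|] = C(156, 2)·p = 12090 · (1/1404) = 155/18.
E[α(G)] ≥ n − E[|E(G)|] = 156 − 155/18 = 2653/18.
Numerically: ≈ 147.389.
(This is only a lower bound; the true E[α(G)] may be larger.)

E[α(G)] ≥ 2653/18 ≈ 147.389.


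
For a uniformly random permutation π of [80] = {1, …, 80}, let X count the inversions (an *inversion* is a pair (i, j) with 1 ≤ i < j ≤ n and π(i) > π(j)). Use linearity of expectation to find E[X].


Write X = Σ X_I over the C(80, 2) = 3160 pairs i < j, with X_I the indicator of one inversion.
There are 3160 indicators.
For each fixed pair i < j, the values π(i) and π(j) are two distinct elements of {1, …, 80} in uniformly random order; by symmetry P[π(i) > π(j)] = 1/2.
By linearity: E[X] = 3160 · (1/2) = C(80, 2) · (1/2) = 3160/2 = 1580 ≈ 1580.000000.

E[X] = 1580 = 1580.000000.


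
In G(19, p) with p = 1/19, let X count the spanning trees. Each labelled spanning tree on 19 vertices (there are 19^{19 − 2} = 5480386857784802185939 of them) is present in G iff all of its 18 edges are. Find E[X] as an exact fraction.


K_19 has 19^{19 − 2} = 5480386857784802185939 labelled spanning trees.
For each such spanning tree H, let X_H = 1 if all 18 edges of H are present in G. Then P[X_H = 1] = p^{18} = (1/19)^{18} = 1/104127350297911241532841.
By linearity: E[X] = Σ_H E[X_H] = 5480386857784802185939 · p^{18} = 5480386857784802185939 · 1/104127350297911241532841 = 1/19.
Numerically: E[X] ≈ 0.052632.

E[X] = 5480386857784802185939 · (1/19)^{18} = 1/19 ≈ 0.052632.


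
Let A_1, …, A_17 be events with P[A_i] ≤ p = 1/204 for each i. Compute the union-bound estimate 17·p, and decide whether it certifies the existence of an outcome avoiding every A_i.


Union bound: P[∪_{i=1}^{17} A_i] ≤ Σ_i P[A_i] ≤ 17·p = 17·(1/204) = 1/12.
Numerically: 1/12 ≈ 0.0833.
Is 1/12 < 1? YES.
Since P[∪ A_i] ≤ 1/12 < 1, the complement has P[∩ A_i^c] ≥ 1 − 1/12 = 11/12 > 0, so some outcome avoids every A_i.

17·p = 1/12 ≈ 0.0833; existence CERTIFIED by the union bound.


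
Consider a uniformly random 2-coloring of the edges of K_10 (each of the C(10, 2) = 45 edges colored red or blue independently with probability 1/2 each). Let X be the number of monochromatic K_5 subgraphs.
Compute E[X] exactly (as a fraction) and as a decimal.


Let X = Σ_S X_S over the C(10, 5) = 252 subsets S of size 5, where X_S = 1 if the K_5 on S is monochromatic.
For a fixed S, the K_5 on S has C(5, 2) = 10 edges. P[all 10 edges red] = (1/2)^10, and likewise for blue, so P[monochromatic] = 2·(1/2)^10 = 2^{1 − 10} = 1/512.
By linearity: E[X] = C(10, 5) · 2^{1 − 10} = 252 · 1/512 = 63/128.
Numerically: E[X] ≈ 0.492188.

E[X] = C(10,5)·2^(1−C(5,2)) = 63/128 ≈ 0.492188.


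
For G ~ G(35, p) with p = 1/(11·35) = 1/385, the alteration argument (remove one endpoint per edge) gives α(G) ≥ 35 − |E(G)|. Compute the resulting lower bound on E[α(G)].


E[|E(G)|] = C(35, 2)·p = 595 · (1/385) = 17/11.
E[α(G)] ≥ n − E[|E(G)|] = 35 − 17/11 = 368/11.
Numerically: ≈ 33.45455.
(This is only a lower bound; the true E[α(G)] may be larger.)

E[α(G)] ≥ 368/11 ≈ 33.45455.


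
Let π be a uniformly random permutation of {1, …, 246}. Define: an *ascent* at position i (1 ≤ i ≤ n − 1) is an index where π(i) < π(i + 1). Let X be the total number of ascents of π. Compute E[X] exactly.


Write X = Σ X_I over i = 1, …, 245, with X_I the indicator of one ascent.
There are 245 indicators.
For each fixed i, the pair (π(i), π(i+1)) is a uniformly random ordered pair of distinct values from {1, …, 246}; by symmetry P[π(i) < π(i+1)] = 1/2.
By linearity: E[X] = 245 · (1/2) = (246 − 1) · (1/2) = 245/2 ≈ 122.50000.

E[X] = 245/2 = 122.50000.


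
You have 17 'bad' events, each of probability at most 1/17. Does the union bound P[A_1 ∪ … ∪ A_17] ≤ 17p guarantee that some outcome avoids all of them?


Union bound: P[∪_{i=1}^{17} A_i] ≤ Σ_i P[A_i] ≤ 17·p = 17·(1/17) = 1.
Numerically: 1 ≈ 1.0000.
Is 1 < 1? NO.
Since the bound 1 is ≥ 1, the union bound is uninformative here; it does NOT by itself certify existence.

17·p = 1 ≈ 1.0000; existence NOT certified by the union bound.


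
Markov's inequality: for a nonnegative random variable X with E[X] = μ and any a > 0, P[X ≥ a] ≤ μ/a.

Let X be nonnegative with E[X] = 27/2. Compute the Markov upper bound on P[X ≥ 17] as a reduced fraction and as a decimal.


μ = E[X] = 27/2, a = 17.
Markov: P[X ≥ 17] ≤ μ/a = (27/2)/17 = 27/34.
Numerically: ≈ 0.7941.
(Since a = 17 > μ = 13.5000, the bound 27/34 is < 1 and informative.)

P[X ≥ 17] ≤ 27/34 ≈ 0.7941.


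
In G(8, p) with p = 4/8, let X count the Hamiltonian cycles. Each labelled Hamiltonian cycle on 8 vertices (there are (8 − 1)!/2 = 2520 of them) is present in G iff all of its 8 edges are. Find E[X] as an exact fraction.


K_8 has (8 − 1)!/2 = 2520 labelled Hamiltonian cycles.
For each such Hamiltonian cycle H, let X_H = 1 if all 8 edges of H are present in G. Then P[X_H = 1] = p^{8} = (1/2)^{8} = 1/256.
By linearity of expectation: E[X] = Σ_H E[X_H] = 2520 · p^{8} = 2520 · 1/256 = 315/32.
Numerically: E[X] ≈ 9.84375.

E[X] = 2520 · (1/2)^{8} = 315/32 ≈ 9.84375.


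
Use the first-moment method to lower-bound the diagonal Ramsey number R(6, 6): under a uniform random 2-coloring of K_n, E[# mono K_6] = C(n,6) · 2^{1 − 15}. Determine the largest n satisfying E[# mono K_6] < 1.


We need C(n, 6) · 2^{1 − 15} < 1, i.e. C(n, 6) < 2^{15 − 1} = 16384.
Check values of n near the boundary:
  n = 16: C(16, 6) = 8008; 8008 < 16384? YES
  n = 17: C(17, 6) = 12376; 12376 < 16384? YES
  n = 18: C(18, 6) = 18564; 18564 < 16384? NO
  n = 19: C(19, 6) = 27132; 27132 < 16384? NO
  n = 20: C(20, 6) = 38760; 38760 < 16384? NO
The largest n with C(n, 6) < 16384 is n = 17 (where E[X] = 1547/2048 ≈ 0.755371). Hence R(6, 6) > 17, i.e. R(6, 6) ≥ 18.

Largest n = 17; hence R(6, 6) > 17.


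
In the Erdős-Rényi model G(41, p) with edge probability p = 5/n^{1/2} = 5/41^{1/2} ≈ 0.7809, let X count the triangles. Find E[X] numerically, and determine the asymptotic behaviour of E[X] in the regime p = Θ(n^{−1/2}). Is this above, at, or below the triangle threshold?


Number of potential triangles: C(41, 3) = 10660.
Each occurs with probability p³ ≈ (0.7809)³ ≈ 4.761395e-01.
By linearity: E[X] = C(41, 3)·p³ ≈ 10660 · 4.761395e-01 ≈ 5075.6473.
Since α = 1/2 < 1, p = c/n^{1/2} ≫ 1/n is above the triangle threshold p ~ 1/n. Asymptotically E[X] ~ (c³/6)·n^{3(1−α)} = (5³/6)·n^{1.5} → ∞; triangles are abundant w.h.p.

E[X] ≈ 5075.6473; in regime p = Θ(1/n^{1/2}) E[X] diverges (above the triangle threshold p ~ 1/n).


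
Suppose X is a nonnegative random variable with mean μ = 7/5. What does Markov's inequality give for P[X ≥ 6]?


μ = E[X] = 7/5, a = 6.
Markov: P[X ≥ 6] ≤ μ/a = (7/5)/6 = 7/30.
Numerically: ≈ 0.23333.
(Since a = 6 > μ = 1.40000, the bound 7/30 is < 1 and informative.)

P[X ≥ 6] ≤ 7/30 ≈ 0.23333.


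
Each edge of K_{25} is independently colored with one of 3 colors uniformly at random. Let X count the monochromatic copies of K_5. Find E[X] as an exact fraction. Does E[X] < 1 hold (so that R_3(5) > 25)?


E[X] = C(25, 5) · 3^{1 − 10} = 53130 · 3^{−9} = 53130/19683.
As a reduced fraction: E[X] = 17710/6561 ≈ 2.69928.
Is E[X] < 1? NO.
Since E[X] ≥ 1, the first-moment bound is inconclusive at n = 25; it does NOT by itself certify R_3(5) > 25.

E[X] = 17710/6561 ≈ 2.69928; E[X] ≥ 1; first-moment method inconclusive here.


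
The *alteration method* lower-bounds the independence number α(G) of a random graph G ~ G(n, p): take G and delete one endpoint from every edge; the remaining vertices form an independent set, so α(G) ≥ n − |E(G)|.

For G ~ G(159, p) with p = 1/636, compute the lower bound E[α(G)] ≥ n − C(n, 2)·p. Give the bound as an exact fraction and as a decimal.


E[|E(G)|] = C(159, 2)·p = 12561 · (1/636) = 79/4.
E[α(G)] ≥ n − E[|E(G)|] = 159 − 79/4 = 557/4.
Numerically: ≈ 139.250.
(This is only a lower bound; the true E[α(G)] may be larger.)

E[α(G)] ≥ 557/4 ≈ 139.250.


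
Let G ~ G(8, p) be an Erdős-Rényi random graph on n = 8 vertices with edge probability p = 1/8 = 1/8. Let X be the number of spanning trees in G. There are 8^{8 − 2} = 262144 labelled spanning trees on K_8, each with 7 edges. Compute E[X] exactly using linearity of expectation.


K_8 has 8^{8 − 2} = 262144 labelled spanning trees.
For each such spanning tree H, let X_H = 1 if all 7 edges of H are present in G. Then P[X_H = 1] = p^{7} = (1/8)^{7} = 1/2097152.
By linearity of expectation: E[X] = Σ_H E[X_H] = 262144 · p^{7} = 262144 · 1/2097152 = 1/8.
Numerically: E[X] ≈ 0.125.

E[X] = 262144 · (1/8)^{7} = 1/8 ≈ 0.125.


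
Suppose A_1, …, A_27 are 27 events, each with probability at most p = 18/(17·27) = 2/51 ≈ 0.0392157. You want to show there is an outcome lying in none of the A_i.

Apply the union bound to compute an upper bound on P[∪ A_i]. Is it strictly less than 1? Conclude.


Union bound: P[∪_{i=1}^{27} A_i] ≤ Σ_i P[A_i] ≤ 27·p = 27·(2/51) = 18/17.
Numerically: 18/17 ≈ 1.0588235.
Is 18/17 < 1? NO.
Since the bound 18/17 is ≥ 1, the union bound is uninformative here; it does NOT by itself certify existence.

27·p = 18/17 ≈ 1.0588235; existence NOT certified by the union bound.


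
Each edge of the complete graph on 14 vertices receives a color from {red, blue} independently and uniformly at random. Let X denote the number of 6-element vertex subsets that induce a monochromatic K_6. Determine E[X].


Let X = Σ_S X_S over the C(14, 6) = 3003 subsets S of size 6, where X_S = 1 if the K_6 on S is monochromatic.
For a fixed S, the K_6 on S has C(6, 2) = 15 edges. P[all 15 edges red] = (1/2)^15, and likewise for blue, so P[monochromatic] = 2·(1/2)^15 = 2^{1 − 15} = 1/16384.
By linearity: E[X] = C(14, 6) · 2^{1 − 15} = 3003 · 1/16384 = 3003/16384.
Numerically: E[X] ≈ 0.183.

E[X] = C(14,6)·2^(1−C(6,2)) = 3003/16384 ≈ 0.183.


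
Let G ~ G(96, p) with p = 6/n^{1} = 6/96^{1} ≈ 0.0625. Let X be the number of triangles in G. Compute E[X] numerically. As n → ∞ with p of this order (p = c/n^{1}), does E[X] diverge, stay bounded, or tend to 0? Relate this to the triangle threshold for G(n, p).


Number of potential triangles: C(96, 3) = 142880.
Each occurs with probability p³ ≈ (0.0625)³ ≈ 2.4414062e-04.
By linearity: E[X] = C(96, 3)·p³ ≈ 142880 · 2.4414062e-04 ≈ 34.88281.
Here α = 1, so p = 6/n is exactly at the triangle threshold p ~ 1/n. Asymptotically E[X] → c³/6 = 6³/6 = 36 ≈ 36.00000, a bounded constant. In this regime the triangle count is asymptotically Poisson(c³/6).

E[X] ≈ 34.88281; in regime p = Θ(1/n^{1}) E[X] stays bounded (at the triangle threshold p ~ 1/n).


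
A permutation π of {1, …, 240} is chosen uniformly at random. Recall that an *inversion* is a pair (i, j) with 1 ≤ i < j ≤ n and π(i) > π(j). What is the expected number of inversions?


Write X = Σ X_I over the C(240, 2) = 28680 pairs i < j, with X_I the indicator of one inversion.
There are 28680 indicators.
For each fixed pair i < j, the values π(i) and π(j) are two distinct elements of {1, …, 240} in uniformly random order; by symmetry P[π(i) > π(j)] = 1/2.
By linearity: E[X] = 28680 · (1/2) = C(240, 2) · (1/2) = 28680/2 = 14340 ≈ 14340.0000.

E[X] = 14340 = 14340.0000.


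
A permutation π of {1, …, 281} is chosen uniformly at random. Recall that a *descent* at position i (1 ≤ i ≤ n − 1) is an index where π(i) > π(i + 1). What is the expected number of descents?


Write X = Σ X_I over i = 1, …, 280, with X_I the indicator of one descent.
There are 280 indicators.
For each fixed i, the pair (π(i), π(i+1)) is a uniformly random ordered pair of distinct values from {1, …, 281}; by symmetry P[π(i) > π(i+1)] = 1/2.
By linearity: E[X] = 280 · (1/2) = (281 − 1) · (1/2) = 140 ≈ 140.0000.

E[X] = 140 = 140.0000.


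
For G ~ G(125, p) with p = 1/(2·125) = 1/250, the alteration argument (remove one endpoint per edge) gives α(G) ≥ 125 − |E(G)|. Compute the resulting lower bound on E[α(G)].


E[|E(G)|] = C(125, 2)·p = 7750 · (1/250) = 31.
E[α(G)] ≥ n − E[|E(G)|] = 125 − 31 = 94.
Numerically: ≈ 94.00000.
(This is only a lower bound; the true E[α(G)] may be larger.)

E[α(G)] ≥ 94 ≈ 94.00000.


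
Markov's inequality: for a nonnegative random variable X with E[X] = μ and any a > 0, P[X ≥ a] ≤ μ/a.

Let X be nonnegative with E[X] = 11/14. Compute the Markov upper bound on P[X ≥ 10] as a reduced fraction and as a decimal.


μ = E[X] = 11/14, a = 10.
Markov: P[X ≥ 10] ≤ μ/a = (11/14)/10 = 11/140.
Numerically: ≈ 0.078571.
(Since a = 10 > μ = 0.785714, the bound 11/140 is < 1 and informative.)

P[X ≥ 10] ≤ 11/140 ≈ 0.078571.


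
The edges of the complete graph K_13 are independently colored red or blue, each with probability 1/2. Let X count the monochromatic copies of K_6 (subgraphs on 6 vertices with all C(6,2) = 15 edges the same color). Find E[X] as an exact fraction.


Let X = Σ_S X_S over the C(13, 6) = 1716 subsets S of size 6, where X_S = 1 if the K_6 on S is monochromatic.
For a fixed S, the K_6 on S has C(6, 2) = 15 edges. P[all 15 edges red] = (1/2)^15, and likewise for blue, so P[monochromatic] = 2·(1/2)^15 = 2^{1 − 15} = 1/16384.
By linearity: E[X] = C(13, 6) · 2^{1 − 15} = 1716 · 1/16384 = 429/4096.
Numerically: E[X] ≈ 0.105.

E[X] = C(13,6)·2^(1−C(6,2)) = 429/4096 ≈ 0.105.


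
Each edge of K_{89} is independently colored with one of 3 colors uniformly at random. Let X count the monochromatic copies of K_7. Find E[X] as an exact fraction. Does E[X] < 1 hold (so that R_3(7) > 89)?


E[X] = C(89, 7) · 3^{1 − 21} = 6890268572 · 3^{−20} = 6890268572/3486784401.
As a reduced fraction: E[X] = 6890268572/3486784401 ≈ 1.976.
Is E[X] < 1? NO.
Since E[X] ≥ 1, the first-moment bound is inconclusive at n = 89; it does NOT by itself certify R_3(7) > 89.

E[X] = 6890268572/3486784401 ≈ 1.976; E[X] ≥ 1; first-moment method inconclusive here.


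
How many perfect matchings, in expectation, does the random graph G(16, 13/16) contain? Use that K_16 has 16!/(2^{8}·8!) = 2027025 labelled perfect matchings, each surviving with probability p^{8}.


K_16 has 16!/(2^{8}·8!) = 2027025 labelled perfect matchings.
For each such perfect matching H, let X_H = 1 if all 8 edges of H are present in G. Then P[X_H = 1] = p^{8} = (13/16)^{8} = 815730721/4294967296.
By linearity of expectation: E[X] = Σ_H E[X_H] = 2027025 · p^{8} = 2027025 · 815730721/4294967296 = 1653506564735025/4294967296.
Numerically: E[X] ≈ 3.85e+05.

E[X] = 2027025 · (13/16)^{8} = 1653506564735025/4294967296 ≈ 3.85e+05.


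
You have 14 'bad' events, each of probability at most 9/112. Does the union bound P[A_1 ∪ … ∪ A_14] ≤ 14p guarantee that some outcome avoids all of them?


Union bound: P[∪_{i=1}^{14} A_i] ≤ Σ_i P[A_i] ≤ 14·p = 14·(9/112) = 9/8.
Numerically: 9/8 ≈ 1.1250000.
Is 9/8 < 1? NO.
Since the bound 9/8 is ≥ 1, the union bound is uninformative here; it does NOT by itself certify existence.

14·p = 9/8 ≈ 1.1250000; existence NOT certified by the union bound.


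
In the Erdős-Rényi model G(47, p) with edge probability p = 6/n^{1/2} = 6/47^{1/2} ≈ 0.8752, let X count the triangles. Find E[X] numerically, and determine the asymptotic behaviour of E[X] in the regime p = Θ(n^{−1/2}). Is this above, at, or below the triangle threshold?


Number of potential triangles: C(47, 3) = 16215.
Each occurs with probability p³ ≈ (0.8752)³ ≈ 6.703583e-01.
By linearity: E[X] = C(47, 3)·p³ ≈ 16215 · 6.703583e-01 ≈ 10869.8592.
Since α = 1/2 < 1, p = c/n^{1/2} ≫ 1/n is above the triangle threshold p ~ 1/n. Asymptotically E[X] ~ (c³/6)·n^{3(1−α)} = (6³/6)·n^{1.5} → ∞; triangles are abundant w.h.p.

E[X] ≈ 10869.8592; in regime p = Θ(1/n^{1/2}) E[X] diverges (above the triangle threshold p ~ 1/n).


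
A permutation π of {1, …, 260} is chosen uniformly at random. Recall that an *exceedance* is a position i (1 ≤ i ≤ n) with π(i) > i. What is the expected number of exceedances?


Write X = Σ_{i=1}^{260} X_i, where X_i = 1_{π(i) > i}.
For each fixed i, π(i) is uniform over {1, …, 260} (marginal of a uniform permutation), so P[π(i) > i] = (n − i)/n. Summing: Σ_{i=1}^{260} (n − i)/n = (0 + 1 + … + 259)/260 = 260(260 − 1)/(2·260) = (260 − 1)/2.
Hence E[X] = Σ_{i=1}^{260} (260 − i)/260 = 259/2 ≈ 129.500.

E[X] = 259/2 = 129.500.


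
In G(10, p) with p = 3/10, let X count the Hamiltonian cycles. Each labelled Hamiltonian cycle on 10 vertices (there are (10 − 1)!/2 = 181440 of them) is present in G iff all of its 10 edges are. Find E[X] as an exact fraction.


K_10 has (10 − 1)!/2 = 181440 labelled Hamiltonian cycles.
For each such Hamiltonian cycle H, let X_H = 1 if all 10 edges of H are present in G. Then P[X_H = 1] = p^{10} = (3/10)^{10} = 59049/10000000000.
Summing the indicators: E[X] = Σ_H E[X_H] = 181440 · p^{10} = 181440 · 59049/10000000000 = 33480783/31250000.
Numerically: E[X] ≈ 1.07139.

E[X] = 181440 · (3/10)^{10} = 33480783/31250000 ≈ 1.07139.


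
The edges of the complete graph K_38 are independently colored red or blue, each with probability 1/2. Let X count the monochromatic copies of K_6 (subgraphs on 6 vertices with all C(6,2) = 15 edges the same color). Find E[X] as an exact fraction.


Let X = Σ_S X_S over the C(38, 6) = 2760681 subsets S of size 6, where X_S = 1 if the K_6 on S is monochromatic.
For a fixed S, the K_6 on S has C(6, 2) = 15 edges. P[all 15 edges red] = (1/2)^15, and likewise for blue, so P[monochromatic] = 2·(1/2)^15 = 2^{1 − 15} = 1/16384.
Summing: E[X] = C(38, 6) · 2^{1 − 15} = 2760681 · 1/16384 = 2760681/16384.
Numerically: E[X] ≈ 168.4986.

E[X] = C(38,6)·2^(1−C(6,2)) = 2760681/16384 ≈ 168.4986.


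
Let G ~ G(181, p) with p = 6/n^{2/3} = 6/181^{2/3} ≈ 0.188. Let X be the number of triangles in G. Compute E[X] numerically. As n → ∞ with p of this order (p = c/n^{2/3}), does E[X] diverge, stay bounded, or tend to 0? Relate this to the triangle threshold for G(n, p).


Number of potential triangles: C(181, 3) = 971970.
Each occurs with probability p³ ≈ (0.188)³ ≈ 6.59321e-03.
By linearity: E[X] = C(181, 3)·p³ ≈ 971970 · 6.59321e-03 ≈ 6408.398.
Since α = 2/3 < 1, p = c/n^{2/3} ≫ 1/n is above the triangle threshold p ~ 1/n. Asymptotically E[X] ~ (c³/6)·n^{3(1−α)} = (6³/6)·n^{1} → ∞; triangles are abundant w.h.p.

E[X] ≈ 6408.398; in regime p = Θ(1/n^{2/3}) E[X] diverges (above the triangle threshold p ~ 1/n).


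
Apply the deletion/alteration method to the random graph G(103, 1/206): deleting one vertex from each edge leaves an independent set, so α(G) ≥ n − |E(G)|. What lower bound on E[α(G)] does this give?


E[|E(G)|] = C(103, 2)·p = 5253 · (1/206) = 51/2.
E[α(G)] ≥ n − E[|E(G)|] = 103 − 51/2 = 155/2.
Numerically: ≈ 77.500.
(This is only a lower bound; the true E[α(G)] may be larger.)

E[α(G)] ≥ 155/2 ≈ 77.500.


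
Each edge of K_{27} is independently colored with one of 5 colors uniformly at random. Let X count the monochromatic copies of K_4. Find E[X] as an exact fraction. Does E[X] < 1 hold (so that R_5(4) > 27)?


E[X] = C(27, 4) · 5^{1 − 6} = 17550 · 5^{−5} = 17550/3125.
As a reduced fraction: E[X] = 702/125 ≈ 5.616.
Is E[X] < 1? NO.
Since E[X] ≥ 1, the first-moment bound is inconclusive at n = 27; it does NOT by itself certify R_5(4) > 27.

E[X] = 702/125 ≈ 5.616; E[X] ≥ 1; first-moment method inconclusive here.


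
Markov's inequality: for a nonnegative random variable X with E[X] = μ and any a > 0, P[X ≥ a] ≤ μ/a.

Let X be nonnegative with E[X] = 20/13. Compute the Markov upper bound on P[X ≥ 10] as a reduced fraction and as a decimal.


μ = E[X] = 20/13, a = 10.
Markov: P[X ≥ 10] ≤ μ/a = (20/13)/10 = 2/13.
Numerically: ≈ 0.1538.
(Since a = 10 > μ = 1.5385, the bound 2/13 is < 1 and informative.)

P[X ≥ 10] ≤ 2/13 ≈ 0.1538.


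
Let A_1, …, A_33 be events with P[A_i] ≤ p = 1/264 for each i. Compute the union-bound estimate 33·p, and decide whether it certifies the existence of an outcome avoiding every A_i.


Union bound: P[∪_{i=1}^{33} A_i] ≤ Σ_i P[A_i] ≤ 33·p = 33·(1/264) = 1/8.
Numerically: 1/8 ≈ 0.1250000.
Is 1/8 < 1? YES.
Since P[∪ A_i] ≤ 1/8 < 1, the complement has P[∩ A_i^c] ≥ 1 − 1/8 = 7/8 > 0, so some outcome avoids every A_i.

33·p = 1/8 ≈ 0.1250000; existence CERTIFIED by the union bound.


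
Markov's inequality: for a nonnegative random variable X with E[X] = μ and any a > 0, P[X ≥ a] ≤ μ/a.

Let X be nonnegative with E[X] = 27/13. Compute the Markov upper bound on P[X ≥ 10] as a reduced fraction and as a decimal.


μ = E[X] = 27/13, a = 10.
Markov: P[X ≥ 10] ≤ μ/a = (27/13)/10 = 27/130.
Numerically: ≈ 0.20769.
(Since a = 10 > μ = 2.07692, the bound 27/130 is < 1 and informative.)

P[X ≥ 10] ≤ 27/130 ≈ 0.20769.


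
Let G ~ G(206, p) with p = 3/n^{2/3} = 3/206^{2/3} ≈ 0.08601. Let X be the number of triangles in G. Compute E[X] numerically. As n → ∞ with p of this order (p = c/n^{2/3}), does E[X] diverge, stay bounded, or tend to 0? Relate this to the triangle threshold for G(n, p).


Number of potential triangles: C(206, 3) = 1435820.
Each occurs with probability p³ ≈ (0.08601)³ ≈ 6.362522e-04.
By linearity: E[X] = C(206, 3)·p³ ≈ 1435820 · 6.362522e-04 ≈ 913.5437.
Since α = 2/3 < 1, p = c/n^{2/3} ≫ 1/n is above the triangle threshold p ~ 1/n. Asymptotically E[X] ~ (c³/6)·n^{3(1−α)} = (3³/6)·n^{1} → ∞; triangles are abundant w.h.p.

E[X] ≈ 913.5437; in regime p = Θ(1/n^{2/3}) E[X] diverges (above the triangle threshold p ~ 1/n).


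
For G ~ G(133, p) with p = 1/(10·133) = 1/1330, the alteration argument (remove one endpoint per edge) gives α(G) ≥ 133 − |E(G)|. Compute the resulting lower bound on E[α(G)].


E[|E(G)|] = C(133, 2)·p = 8778 · (1/1330) = 33/5.
E[α(G)] ≥ n − E[|E(G)|] = 133 − 33/5 = 632/5.
Numerically: ≈ 126.400.
(This is only a lower bound; the true E[α(G)] may be larger.)

E[α(G)] ≥ 632/5 ≈ 126.400.


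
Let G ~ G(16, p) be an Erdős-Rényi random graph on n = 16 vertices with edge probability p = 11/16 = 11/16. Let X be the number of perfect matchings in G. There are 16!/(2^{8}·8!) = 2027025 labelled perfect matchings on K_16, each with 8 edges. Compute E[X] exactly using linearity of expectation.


K_16 has 16!/(2^{8}·8!) = 2027025 labelled perfect matchings.
For each such perfect matching H, let X_H = 1 if all 8 edges of H are present in G. Then P[X_H = 1] = p^{8} = (11/16)^{8} = 214358881/4294967296.
By linearity: E[X] = Σ_H E[X_H] = 2027025 · p^{8} = 2027025 · 214358881/4294967296 = 434510810759025/4294967296.
Numerically: E[X] ≈ 1.0117e+05.

E[X] = 2027025 · (11/16)^{8} = 434510810759025/4294967296 ≈ 1.0117e+05.
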